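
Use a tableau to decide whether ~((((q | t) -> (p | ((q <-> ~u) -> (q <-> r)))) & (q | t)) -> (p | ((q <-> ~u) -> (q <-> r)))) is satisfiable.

Initial set: {~((((q | t) -> (p | ((q <-> ~u) -> (q <-> r)))) & (q | t)) -> (p | ((q <-> ~u) -> (q <-> r))))}.
~((((q | t) -> (p | ((q <-> ~u) -> (q <-> r)))) & (q | t)) -> (p | ((q <-> ~u) -> (q <-> r)))): α-rule — add (((q | t) -> (p | ((q <-> ~u) -> (q <-> r)))) & (q | t)), ~(p | ((q <-> ~u) -> (q <-> r))).
(((q | t) -> (p | ((q <-> ~u) -> (q <-> r)))) & (q | t)): α-rule — add ((q | t) -> (p | ((q <-> ~u) -> (q <-> r)))), (q | t).
~(p | ((q <-> ~u) -> (q <-> r))): α-rule — add ~p, ~((q <-> ~u) -> (q <-> r)).
~((q <-> ~u) -> (q <-> r)): α-rule — add (q <-> ~u), ~(q <-> r).
((q | t) -> (p | ((q <-> ~u) -> (q <-> r)))): β-rule — branch into ~(q | t)  //  (p | ((q <-> ~u) -> (q <-> r))).
  branch 1 (add ~(q | t)):
    ~(q | t): α-rule — add ~q, ~t.
    (q | t): β-rule — branch into q  //  t.
      branch 1.1 (add q):
        × closes — contains both q and ~q.
      branch 1.2 (add t):
        × closes — contains both t and ~t.
  branch 2 (add (p | ((q <-> ~u) -> (q <-> r)))):
    (q | t): β-rule — branch into q  //  t.
      branch 2.1 (add q):
        (q <-> ~u): β-rule — branch into q, ~u  //  ~q, ~~u.
          branch 2.1.1 (add q, ~u):
            ~(q <-> r): β-rule — branch into q, ~r  //  ~q, r.
              branch 2.1.1.1 (add q, ~r):
                (p | ((q <-> ~u) -> (q <-> r))): β-rule — branch into p  //  ((q <-> ~u) -> (q <-> r)).
                  branch 2.1.1.1.1 (add p):
                    × closes — contains both p and ~p.
                  branch 2.1.1.1.2 (add ((q <-> ~u) -> (q <-> r))):
                    ((q <-> ~u) -> (q <-> r)): β-rule — branch into ~(q <-> ~u)  //  (q <-> r).
                      branch 2.1.1.1.2.1 (add ~(q <-> ~u)):
                        ~(q <-> ~u): β-rule — branch into q, ~~u  //  ~q, ~u.
                          branch 2.1.1.1.2.1.1 (add q, ~~u):
                            × closes — contains both u and ~u.
                          branch 2.1.1.1.2.1.2 (add ~q, ~u):
                            × closes — contains both q and ~q.
                      branch 2.1.1.1.2.2 (add (q <-> r)):
                        (q <-> r): β-rule — branch into q, r  //  ~q, ~r.
                          branch 2.1.1.1.2.2.1 (add q, r):
                            × closes — contains both r and ~r.
                          branch 2.1.1.1.2.2.2 (add ~q, ~r):
                            × closes — contains both q and ~q.
              branch 2.1.1.2 (add ~q, r):
                × closes — contains both q and ~q.
          branch 2.1.2 (add ~q, ~~u):
            × closes — contains both q and ~q.
      branch 2.2 (add t):
        (q <-> ~u): β-rule — branch into q, ~u  //  ~q, ~~u.
          branch 2.2.1 (add q, ~u):
            ~(q <-> r): β-rule — branch into q, ~r  //  ~q, r.
              branch 2.2.1.1 (add q, ~r):
                (p | ((q <-> ~u) -> (q <-> r))): β-rule — branch into p  //  ((q <-> ~u) -> (q <-> r)).
                  branch 2.2.1.1.1 (add p):
                    × closes — contains both p and ~p.
                  branch 2.2.1.1.2 (add ((q <-> ~u) -> (q <-> r))):
                    ((q <-> ~u) -> (q <-> r)): β-rule — branch into ~(q <-> ~u)  //  (q <-> r).
                      branch 2.2.1.1.2.1 (add ~(q <-> ~u)):
                        ~(q <-> ~u): β-rule — branch into q, ~~u  //  ~q, ~u.
                          branch 2.2.1.1.2.1.1 (add q, ~~u):
                            × closes — contains both u and ~u.
                          branch 2.2.1.1.2.1.2 (add ~q, ~u):
                            × closes — contains both q and ~q.
                      branch 2.2.1.1.2.2 (add (q <-> r)):
                        (q <-> r): β-rule — branch into q, r  //  ~q, ~r.
                          branch 2.2.1.1.2.2.1 (add q, r):
                            × closes — contains both r and ~r.
                          branch 2.2.1.1.2.2.2 (add ~q, ~r):
                            × closes — contains both q and ~q.
              branch 2.2.1.2 (add ~q, r):
                × closes — contains both q and ~q.
          branch 2.2.2 (add ~q, ~~u):
            ~(q <-> r): β-rule — branch into q, ~r  //  ~q, r.
              branch 2.2.2.1 (add q, ~r):
                × closes — contains both q and ~q.
              branch 2.2.2.2 (add ~q, r):
                (p | ((q <-> ~u) -> (q <-> r))): β-rule — branch into p  //  ((q <-> ~u) -> (q <-> r)).
                  branch 2.2.2.2.1 (add p):
                    × closes — contains both p and ~p.
                  branch 2.2.2.2.2 (add ((q <-> ~u) -> (q <-> r))):
                    ((q <-> ~u) -> (q <-> r)): β-rule — branch into ~(q <-> ~u)  //  (q <-> r).
                      branch 2.2.2.2.2.1 (add ~(q <-> ~u)):
                        ~(q <-> ~u): β-rule — branch into q, ~~u  //  ~q, ~u.
                          branch 2.2.2.2.2.1.1 (add q, ~~u):
                            × closes — contains both q and ~q.
                          branch 2.2.2.2.2.1.2 (add ~q, ~u):
                            × closes — contains both u and ~u.
                      branch 2.2.2.2.2.2 (add (q <-> r)):
                        (q <-> r): β-rule — branch into q, r  //  ~q, ~r.
                          branch 2.2.2.2.2.2.1 (add q, r):
                            × closes — contains both q and ~q.
                          branch 2.2.2.2.2.2.2 (add ~q, ~r):
                            × closes — contains both r and ~r.
All 21 branches close.
Every branch closed; the formula is unsatisfiable.

Unsatisfiable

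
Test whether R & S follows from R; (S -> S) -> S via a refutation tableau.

Yes

Initial set: {R; ((S -> S) -> S); ~(R & S)}.
((S -> S) -> S): β-rule — branch into ~(S -> S)  //  S.
  branch 1 (add ~(S -> S)):
    ~(S -> S): α-rule — add S, ~S.
    × closes — contains both S and ~S.
  branch 2 (add S):
    ~(R & S): β-rule — branch into ~R  //  ~S.
      branch 2.1 (add ~R):
        × closes — contains both R and ~R.
      branch 2.2 (add ~S):
        × closes — contains both S and ~S.
All 3 branches close.
Every branch closed, so the premises entail the conclusion.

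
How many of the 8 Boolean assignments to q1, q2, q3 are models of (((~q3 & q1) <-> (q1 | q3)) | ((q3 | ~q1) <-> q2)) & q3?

2

Initial set: {T ((((~q3 & q1) <-> (q1 | q3)) | ((q3 | ~q1) <-> q2)) & q3)}.
T ((((~q3 & q1) <-> (q1 | q3)) | ((q3 | ~q1) <-> q2)) & q3): α-rule — add T (((~q3 & q1) <-> (q1 | q3)) | ((q3 | ~q1) <-> q2)), T q3.
T (((~q3 & q1) <-> (q1 | q3)) | ((q3 | ~q1) <-> q2)): β-rule — branch into T ((~q3 & q1) <-> (q1 | q3))  //  T ((q3 | ~q1) <-> q2).
  branch 1 (add T ((~q3 & q1) <-> (q1 | q3))):
    T ((~q3 & q1) <-> (q1 | q3)): β-rule — branch into T (~q3 & q1), T (q1 | q3)  //  F (~q3 & q1), F (q1 | q3).
      branch 1.1 (add T (~q3 & q1), T (q1 | q3)):
        T (~q3 & q1): α-rule — add T ~q3, T q1.
        × closes — contains both q3 and ~q3.
      branch 1.2 (add F (~q3 & q1), F (q1 | q3)):
        F (q1 | q3): α-rule — add F q1, F q3.
        × closes — contains both q3 and ~q3.
  branch 2 (add T ((q3 | ~q1) <-> q2)):
    T ((q3 | ~q1) <-> q2): β-rule — branch into T (q3 | ~q1), T q2  //  F (q3 | ~q1), F q2.
      branch 2.1 (add T (q3 | ~q1), T q2):
        T (q3 | ~q1): β-rule — branch into T q3  //  T ~q1.
          branch 2.1.1 (add T q3):
            ○ open, literals {q2=true, q3=true}.
          branch 2.1.2 (add T ~q1):
            ○ open, literals {q1=false, q2=true, q3=true}.
      branch 2.2 (add F (q3 | ~q1), F q2):
        F (q3 | ~q1): α-rule — add F q3, F ~q1.
        × closes — contains both q3 and ~q3.
3 branches closed, 2 open.
Each open branch fixes some atoms; the unmentioned ones are free. Counting distinct full assignments: branch {q2=true, q3=true} (q1) contributes 2 new; branch {q1=false, q2=true, q3=true} (none free) contributes 0 new. Total: 2.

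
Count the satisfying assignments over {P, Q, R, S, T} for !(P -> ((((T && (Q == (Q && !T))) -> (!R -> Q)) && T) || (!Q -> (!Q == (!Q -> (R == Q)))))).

Initial set: {!(P -> ((((T && (Q == (Q && !T))) -> (!R -> Q)) && T) || (!Q -> (!Q == (!Q -> (R == Q))))))}.
!(P -> ((((T && (Q == (Q && !T))) -> (!R -> Q)) && T) || (!Q -> (!Q == (!Q -> (R == Q)))))): α-rule — add P, !((((T && (Q == (Q && !T))) -> (!R -> Q)) && T) || (!Q -> (!Q == (!Q -> (R == Q))))).
!((((T && (Q == (Q && !T))) -> (!R -> Q)) && T) || (!Q -> (!Q == (!Q -> (R == Q))))): α-rule — add !(((T && (Q == (Q && !T))) -> (!R -> Q)) && T), !(!Q -> (!Q == (!Q -> (R == Q)))).
!(!Q -> (!Q == (!Q -> (R == Q)))): α-rule — add !Q, !(!Q == (!Q -> (R == Q))).
!(((T && (Q == (Q && !T))) -> (!R -> Q)) && T): β-rule — branch into !((T && (Q == (Q && !T))) -> (!R -> Q))  //  !T.
  branch 1 (add !((T && (Q == (Q && !T))) -> (!R -> Q))):
    !((T && (Q == (Q && !T))) -> (!R -> Q)): α-rule — add (T && (Q == (Q && !T))), !(!R -> Q).
    (T && (Q == (Q && !T))): α-rule — add T, (Q == (Q && !T)).
    !(!R -> Q): α-rule — add !R, !Q.
    !(!Q == (!Q -> (R == Q))): β-rule — branch into !Q, !(!Q -> (R == Q))  //  !!Q, (!Q -> (R == Q)).
      branch 1.1 (add !Q, !(!Q -> (R == Q))):
        !(!Q -> (R == Q)): α-rule — add !Q, !(R == Q).
        (Q == (Q && !T)): β-rule — branch into Q, (Q && !T)  //  !Q, !(Q && !T).
          branch 1.1.1 (add Q, (Q && !T)):
            × closes — contains both Q and !Q.
          branch 1.1.2 (add !Q, !(Q && !T)):
            !(R == Q): β-rule — branch into R, !Q  //  !R, Q.
              branch 1.1.2.1 (add R, !Q):
                × closes — contains both R and !R.
              branch 1.1.2.2 (add !R, Q):
                × closes — contains both Q and !Q.
      branch 1.2 (add !!Q, (!Q -> (R == Q))):
        × closes — contains both Q and !Q.
  branch 2 (add !T):
    !(!Q == (!Q -> (R == Q))): β-rule — branch into !Q, !(!Q -> (R == Q))  //  !!Q, (!Q -> (R == Q)).
      branch 2.1 (add !Q, !(!Q -> (R == Q))):
        !(!Q -> (R == Q)): α-rule — add !Q, !(R == Q).
        !(R == Q): β-rule — branch into R, !Q  //  !R, Q.
          branch 2.1.1 (add R, !Q):
            ○ open, literals {P=1, Q=0, R=1, T=0}.
          branch 2.1.2 (add !R, Q):
            × closes — contains both Q and !Q.
      branch 2.2 (add !!Q, (!Q -> (R == Q))):
        × closes — contains both Q and !Q.
6 branches closed, 1 open.
Each open branch fixes some atoms; the unmentioned ones are free. Counting distinct full assignments: branch {P=1, Q=0, R=1, T=0} (S) contributes 2 new. Total: 2.

2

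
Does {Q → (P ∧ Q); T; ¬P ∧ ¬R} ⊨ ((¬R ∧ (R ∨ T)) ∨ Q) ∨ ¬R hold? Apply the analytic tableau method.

Yes

Initial set: {(Q → (P ∧ Q)); T; (¬P ∧ ¬R); ¬(((¬R ∧ (R ∨ T)) ∨ Q) ∨ ¬R)}.
(¬P ∧ ¬R): α-rule — add ¬P, ¬R.
¬(((¬R ∧ (R ∨ T)) ∨ Q) ∨ ¬R): α-rule — add ¬((¬R ∧ (R ∨ T)) ∨ Q), ¬¬R.
× closes — contains both R and ¬R.
All 1 branch closes.
Every branch closed, so the premises entail the conclusion.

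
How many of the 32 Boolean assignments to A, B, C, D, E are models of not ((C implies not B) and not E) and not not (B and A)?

6

Initial set: {T (not ((C implies not B) and not E) and not not (B and A))}.
T (not ((C implies not B) and not E) and not not (B and A)): α-rule — add T not ((C implies not B) and not E), T not not (B and A).
T not not (B and A): drop double negation, giving T (B and A).
T (B and A): α-rule — add T B, T A.
T not ((C implies not B) and not E): β-rule — branch into F (C implies not B)  //  F not E.
  branch 1 (add F (C implies not B)):
    F (C implies not B): α-rule — add T C, F not B.
    ○ open, literals {A=T, B=T, C=T}.
  branch 2 (add F not E):
    ○ open, literals {A=T, B=T, E=T}.
0 branches closed, 2 open.
Each open branch fixes some atoms; the unmentioned ones are free. Counting distinct full assignments: branch {A=T, B=T, C=T} (D, E) contributes 4 new; branch {A=T, B=T, E=T} (C, D) contributes 2 new. Total: 6.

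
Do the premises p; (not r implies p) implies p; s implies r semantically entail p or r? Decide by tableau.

Initial set: {p; ((not r implies p) implies p); (s implies r); not (p or r)}.
not (p or r): α-rule — add not p, not r.
× closes — contains both p and not p.
All 1 branch closes.
Every branch closed, so the premises entail the conclusion.

Yes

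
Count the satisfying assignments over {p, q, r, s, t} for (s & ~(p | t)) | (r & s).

10

Initial set: {((s & ~(p | t)) | (r & s))}.
((s & ~(p | t)) | (r & s)): β-rule — branch into (s & ~(p | t))  //  (r & s).
  branch 1 (add (s & ~(p | t))):
    (s & ~(p | t)): α-rule — add s, ~(p | t).
    ~(p | t): α-rule — add ~p, ~t.
    ○ open, literals {p=F, s=T, t=F}.
  branch 2 (add (r & s)):
    (r & s): α-rule — add r, s.
    ○ open, literals {r=T, s=T}.
0 branches closed, 2 open.
Each open branch fixes some atoms; the unmentioned ones are free. Counting distinct full assignments: branch {p=F, s=T, t=F} (q, r) contributes 4 new; branch {r=T, s=T} (p, q, t) contributes 6 new. Total: 10.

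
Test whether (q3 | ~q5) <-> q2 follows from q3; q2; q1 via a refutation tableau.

Initial set: {q3; q2; q1; ~((q3 | ~q5) <-> q2)}.
~((q3 | ~q5) <-> q2): β-rule — branch into (q3 | ~q5), ~q2  //  ~(q3 | ~q5), q2.
  branch 1 (add (q3 | ~q5), ~q2):
    × closes — contains both q2 and ~q2.
  branch 2 (add ~(q3 | ~q5), q2):
    ~(q3 | ~q5): α-rule — add ~q3, ~~q5.
    × closes — contains both q3 and ~q3.
All 2 branches close.
Every branch closed, so the premises entail the conclusion.

Yes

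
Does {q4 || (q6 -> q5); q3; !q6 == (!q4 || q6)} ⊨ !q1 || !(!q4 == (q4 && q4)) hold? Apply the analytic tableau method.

Initial set: {T (q4 || (q6 -> q5)); T q3; T (!q6 == (!q4 || q6)); F (!q1 || !(!q4 == (q4 && q4)))}.
F (!q1 || !(!q4 == (q4 && q4))): α-rule — add F !q1, F !(!q4 == (q4 && q4)).
T (q4 || (q6 -> q5)): β-rule — branch into T q4  //  T (q6 -> q5).
  branch 1 (add T q4):
    T (!q6 == (!q4 || q6)): β-rule — branch into T !q6, T (!q4 || q6)  //  F !q6, F (!q4 || q6).
      branch 1.1 (add T !q6, T (!q4 || q6)):
        F !(!q4 == (q4 && q4)): β-rule — branch into T !q4, T (q4 && q4)  //  F !q4, F (q4 && q4).
          branch 1.1.1 (add T !q4, T (q4 && q4)):
            × closes — contains both q4 and !q4.
          branch 1.1.2 (add F !q4, F (q4 && q4)):
            T (!q4 || q6): β-rule — branch into T !q4  //  T q6.
              branch 1.1.2.1 (add T !q4):
                × closes — contains both q4 and !q4.
              branch 1.1.2.2 (add T q6):
                × closes — contains both q6 and !q6.
      branch 1.2 (add F !q6, F (!q4 || q6)):
        F (!q4 || q6): α-rule — add F !q4, F q6.
        × closes — contains both q6 and !q6.
  branch 2 (add T (q6 -> q5)):
    T (!q6 == (!q4 || q6)): β-rule — branch into T !q6, T (!q4 || q6)  //  F !q6, F (!q4 || q6).
      branch 2.1 (add T !q6, T (!q4 || q6)):
        F !(!q4 == (q4 && q4)): β-rule — branch into T !q4, T (q4 && q4)  //  F !q4, F (q4 && q4).
          branch 2.1.1 (add T !q4, T (q4 && q4)):
            T (q4 && q4): α-rule — add T q4, T q4.
            × closes — contains both q4 and !q4.
          branch 2.1.2 (add F !q4, F (q4 && q4)):
            T (q6 -> q5): β-rule — branch into F q6  //  T q5.
              branch 2.1.2.1 (add F q6):
                T (!q4 || q6): β-rule — branch into T !q4  //  T q6.
                  branch 2.1.2.1.1 (add T !q4):
                    × closes — contains both q4 and !q4.
                  branch 2.1.2.1.2 (add T q6):
                    × closes — contains both q6 and !q6.
              branch 2.1.2.2 (add T q5):
                T (!q4 || q6): β-rule — branch into T !q4  //  T q6.
                  branch 2.1.2.2.1 (add T !q4):
                    × closes — contains both q4 and !q4.
                  branch 2.1.2.2.2 (add T q6):
                    × closes — contains both q6 and !q6.
      branch 2.2 (add F !q6, F (!q4 || q6)):
        F (!q4 || q6): α-rule — add F !q4, F q6.
        × closes — contains both q6 and !q6.
All 10 branches close.
Every branch closed, so the premises entail the conclusion.

Yes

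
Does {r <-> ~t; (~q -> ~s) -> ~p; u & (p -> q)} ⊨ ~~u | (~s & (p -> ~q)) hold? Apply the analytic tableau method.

Initial set: {(r <-> ~t); ((~q -> ~s) -> ~p); (u & (p -> q)); ~(~~u | (~s & (p -> ~q)))}.
(u & (p -> q)): α-rule — add u, (p -> q).
~(~~u | (~s & (p -> ~q))): α-rule — add ~~~u, ~(~s & (p -> ~q)).
~~~u: drop double negation, giving ~u.
× closes — contains both u and ~u.
All 1 branch closes.
Every branch closed, so the premises entail the conclusion.

Yes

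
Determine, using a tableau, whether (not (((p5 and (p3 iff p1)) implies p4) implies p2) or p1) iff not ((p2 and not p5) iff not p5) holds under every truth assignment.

Not valid

Assume the negation and expand:
Initial set: {not ((not (((p5 and (p3 iff p1)) implies p4) implies p2) or p1) iff not ((p2 and not p5) iff not p5))}.
not ((not (((p5 and (p3 iff p1)) implies p4) implies p2) or p1) iff not ((p2 and not p5) iff not p5)): β-rule — branch into (not (((p5 and (p3 iff p1)) implies p4) implies p2) or p1), not not ((p2 and not p5) iff not p5)  //  not (not (((p5 and (p3 iff p1)) implies p4) implies p2) or p1), not ((p2 and not p5) iff not p5).
  branch 1 (add (not (((p5 and (p3 iff p1)) implies p4) implies p2) or p1), not not ((p2 and not p5) iff not p5)):
    (not (((p5 and (p3 iff p1)) implies p4) implies p2) or p1): β-rule — branch into not (((p5 and (p3 iff p1)) implies p4) implies p2)  //  p1.
      branch 1.1 (add not (((p5 and (p3 iff p1)) implies p4) implies p2)):
        not (((p5 and (p3 iff p1)) implies p4) implies p2): α-rule — add ((p5 and (p3 iff p1)) implies p4), not p2.
        not not ((p2 and not p5) iff not p5): β-rule — branch into (p2 and not p5), not p5  //  not (p2 and not p5), not not p5.
          branch 1.1.1 (add (p2 and not p5), not p5):
            (p2 and not p5): α-rule — add p2, not p5.
            × closes — contains both p2 and not p2.
          branch 1.1.2 (add not (p2 and not p5), not not p5):
            ((p5 and (p3 iff p1)) implies p4): β-rule — branch into not (p5 and (p3 iff p1))  //  p4.
              branch 1.1.2.1 (add not (p5 and (p3 iff p1))):
                not (p2 and not p5): β-rule — branch into not p2  //  not not p5.
                  branch 1.1.2.1.1 (add not p2):
                    not (p5 and (p3 iff p1)): β-rule — branch into not p5  //  not (p3 iff p1).
                      branch 1.1.2.1.1.1 (add not p5):
                        × closes — contains both p5 and not p5.
                      branch 1.1.2.1.1.2 (add not (p3 iff p1)):
                        not (p3 iff p1): β-rule — branch into p3, not p1  //  not p3, p1.
                          branch 1.1.2.1.1.2.1 (add p3, not p1):
                            ○ open, literals {p1=0, p2=0, p3=1, p5=1}.
                          branch 1.1.2.1.1.2.2 (add not p3, p1):
                            ○ open, literals {p1=1, p2=0, p3=0, p5=1}.
                  branch 1.1.2.1.2 (add not not p5):
                    not (p5 and (p3 iff p1)): β-rule — branch into not p5  //  not (p3 iff p1).
                      branch 1.1.2.1.2.1 (add not p5):
                        × closes — contains both p5 and not p5.
                      branch 1.1.2.1.2.2 (add not (p3 iff p1)):
                        not (p3 iff p1): β-rule — branch into p3, not p1  //  not p3, p1.
                          branch 1.1.2.1.2.2.1 (add p3, not p1):
                            ○ open, literals {p1=0, p2=0, p3=1, p5=1}.
                          branch 1.1.2.1.2.2.2 (add not p3, p1):
                            ○ open, literals {p1=1, p2=0, p3=0, p5=1}.
              branch 1.1.2.2 (add p4):
                not (p2 and not p5): β-rule — branch into not p2  //  not not p5.
                  branch 1.1.2.2.1 (add not p2):
                    ○ open, literals {p2=0, p4=1, p5=1}.
                  branch 1.1.2.2.2 (add not not p5):
                    ○ open, literals {p2=0, p4=1, p5=1}.
      branch 1.2 (add p1):
        not not ((p2 and not p5) iff not p5): β-rule — branch into (p2 and not p5), not p5  //  not (p2 and not p5), not not p5.
          branch 1.2.1 (add (p2 and not p5), not p5):
            (p2 and not p5): α-rule — add p2, not p5.
            ○ open, literals {p1=1, p2=1, p5=0}.
          branch 1.2.2 (add not (p2 and not p5), not not p5):
            not (p2 and not p5): β-rule — branch into not p2  //  not not p5.
              branch 1.2.2.1 (add not p2):
                ○ open, literals {p1=1, p2=0, p5=1}.
              branch 1.2.2.2 (add not not p5):
                ○ open, literals {p1=1, p5=1}.
  branch 2 (add not (not (((p5 and (p3 iff p1)) implies p4) implies p2) or p1), not ((p2 and not p5) iff not p5)):
    not (not (((p5 and (p3 iff p1)) implies p4) implies p2) or p1): α-rule — add not not (((p5 and (p3 iff p1)) implies p4) implies p2), not p1.
    not ((p2 and not p5) iff not p5): β-rule — branch into (p2 and not p5), not not p5  //  not (p2 and not p5), not p5.
      branch 2.1 (add (p2 and not p5), not not p5):
        (p2 and not p5): α-rule — add p2, not p5.
        × closes — contains both p5 and not p5.
      branch 2.2 (add not (p2 and not p5), not p5):
        not not (((p5 and (p3 iff p1)) implies p4) implies p2): β-rule — branch into not ((p5 and (p3 iff p1)) implies p4)  //  p2.
          branch 2.2.1 (add not ((p5 and (p3 iff p1)) implies p4)):
            not ((p5 and (p3 iff p1)) implies p4): α-rule — add (p5 and (p3 iff p1)), not p4.
            (p5 and (p3 iff p1)): α-rule — add p5, (p3 iff p1).
            × closes — contains both p5 and not p5.
          branch 2.2.2 (add p2):
            not (p2 and not p5): β-rule — branch into not p2  //  not not p5.
              branch 2.2.2.1 (add not p2):
                × closes — contains both p2 and not p2.
              branch 2.2.2.2 (add not not p5):
                × closes — contains both p5 and not p5.
7 branches closed, 9 open.
An open branch gives a countermodel: p1=0, p2=0, p3=1, p5=1 (unmentioned atoms arbitrary); under it the original formula is false.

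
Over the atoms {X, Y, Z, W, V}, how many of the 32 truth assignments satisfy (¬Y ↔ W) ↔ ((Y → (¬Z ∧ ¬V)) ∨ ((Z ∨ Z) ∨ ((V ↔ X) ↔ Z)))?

Initial set: {((¬Y ↔ W) ↔ ((Y → (¬Z ∧ ¬V)) ∨ ((Z ∨ Z) ∨ ((V ↔ X) ↔ Z))))}.
((¬Y ↔ W) ↔ ((Y → (¬Z ∧ ¬V)) ∨ ((Z ∨ Z) ∨ ((V ↔ X) ↔ Z)))): β-rule — branch into (¬Y ↔ W), ((Y → (¬Z ∧ ¬V)) ∨ ((Z ∨ Z) ∨ ((V ↔ X) ↔ Z)))  //  ¬(¬Y ↔ W), ¬((Y → (¬Z ∧ ¬V)) ∨ ((Z ∨ Z) ∨ ((V ↔ X) ↔ Z))).
  branch 1 (add (¬Y ↔ W), ((Y → (¬Z ∧ ¬V)) ∨ ((Z ∨ Z) ∨ ((V ↔ X) ↔ Z)))):
    (¬Y ↔ W): β-rule — branch into ¬Y, W  //  ¬¬Y, ¬W.
      branch 1.1 (add ¬Y, W):
        ((Y → (¬Z ∧ ¬V)) ∨ ((Z ∨ Z) ∨ ((V ↔ X) ↔ Z))): β-rule — branch into (Y → (¬Z ∧ ¬V))  //  ((Z ∨ Z) ∨ ((V ↔ X) ↔ Z)).
          branch 1.1.1 (add (Y → (¬Z ∧ ¬V))):
            (Y → (¬Z ∧ ¬V)): β-rule — branch into ¬Y  //  (¬Z ∧ ¬V).
              branch 1.1.1.1 (add ¬Y):
                ○ open, literals {W=T, Y=F}.
              branch 1.1.1.2 (add (¬Z ∧ ¬V)):
                (¬Z ∧ ¬V): α-rule — add ¬Z, ¬V.
                ○ open, literals {V=F, W=T, Y=F, Z=F}.
          branch 1.1.2 (add ((Z ∨ Z) ∨ ((V ↔ X) ↔ Z))):
            ((Z ∨ Z) ∨ ((V ↔ X) ↔ Z)): β-rule — branch into (Z ∨ Z)  //  ((V ↔ X) ↔ Z).
              branch 1.1.2.1 (add (Z ∨ Z)):
                (Z ∨ Z): β-rule — branch into Z  //  Z.
                  branch 1.1.2.1.1 (add Z):
                    ○ open, literals {W=T, Y=F, Z=T}.
                  branch 1.1.2.1.2 (add Z):
                    ○ open, literals {W=T, Y=F, Z=T}.
              branch 1.1.2.2 (add ((V ↔ X) ↔ Z)):
                ((V ↔ X) ↔ Z): β-rule — branch into (V ↔ X), Z  //  ¬(V ↔ X), ¬Z.
                  branch 1.1.2.2.1 (add (V ↔ X), Z):
                    (V ↔ X): β-rule — branch into V, X  //  ¬V, ¬X.
                      branch 1.1.2.2.1.1 (add V, X):
                        ○ open, literals {V=T, W=T, X=T, Y=F, Z=T}.
                      branch 1.1.2.2.1.2 (add ¬V, ¬X):
                        ○ open, literals {V=F, W=T, X=F, Y=F, Z=T}.
                  branch 1.1.2.2.2 (add ¬(V ↔ X), ¬Z):
                    ¬(V ↔ X): β-rule — branch into V, ¬X  //  ¬V, X.
                      branch 1.1.2.2.2.1 (add V, ¬X):
                        ○ open, literals {V=T, W=T, X=F, Y=F, Z=F}.
                      branch 1.1.2.2.2.2 (add ¬V, X):
                        ○ open, literals {V=F, W=T, X=T, Y=F, Z=F}.
      branch 1.2 (add ¬¬Y, ¬W):
        ((Y → (¬Z ∧ ¬V)) ∨ ((Z ∨ Z) ∨ ((V ↔ X) ↔ Z))): β-rule — branch into (Y → (¬Z ∧ ¬V))  //  ((Z ∨ Z) ∨ ((V ↔ X) ↔ Z)).
          branch 1.2.1 (add (Y → (¬Z ∧ ¬V))):
            (Y → (¬Z ∧ ¬V)): β-rule — branch into ¬Y  //  (¬Z ∧ ¬V).
              branch 1.2.1.1 (add ¬Y):
                × closes — contains both Y and ¬Y.
              branch 1.2.1.2 (add (¬Z ∧ ¬V)):
                (¬Z ∧ ¬V): α-rule — add ¬Z, ¬V.
                ○ open, literals {V=F, W=F, Y=T, Z=F}.
          branch 1.2.2 (add ((Z ∨ Z) ∨ ((V ↔ X) ↔ Z))):
            ((Z ∨ Z) ∨ ((V ↔ X) ↔ Z)): β-rule — branch into (Z ∨ Z)  //  ((V ↔ X) ↔ Z).
              branch 1.2.2.1 (add (Z ∨ Z)):
                (Z ∨ Z): β-rule — branch into Z  //  Z.
                  branch 1.2.2.1.1 (add Z):
                    ○ open, literals {W=F, Y=T, Z=T}.
                  branch 1.2.2.1.2 (add Z):
                    ○ open, literals {W=F, Y=T, Z=T}.
              branch 1.2.2.2 (add ((V ↔ X) ↔ Z)):
                ((V ↔ X) ↔ Z): β-rule — branch into (V ↔ X), Z  //  ¬(V ↔ X), ¬Z.
                  branch 1.2.2.2.1 (add (V ↔ X), Z):
                    (V ↔ X): β-rule — branch into V, X  //  ¬V, ¬X.
                      branch 1.2.2.2.1.1 (add V, X):
                        ○ open, literals {V=T, W=F, X=T, Y=T, Z=T}.
                      branch 1.2.2.2.1.2 (add ¬V, ¬X):
                        ○ open, literals {V=F, W=F, X=F, Y=T, Z=T}.
                  branch 1.2.2.2.2 (add ¬(V ↔ X), ¬Z):
                    ¬(V ↔ X): β-rule — branch into V, ¬X  //  ¬V, X.
                      branch 1.2.2.2.2.1 (add V, ¬X):
                        ○ open, literals {V=T, W=F, X=F, Y=T, Z=F}.
                      branch 1.2.2.2.2.2 (add ¬V, X):
                        ○ open, literals {V=F, W=F, X=T, Y=T, Z=F}.
  branch 2 (add ¬(¬Y ↔ W), ¬((Y → (¬Z ∧ ¬V)) ∨ ((Z ∨ Z) ∨ ((V ↔ X) ↔ Z)))):
    ¬((Y → (¬Z ∧ ¬V)) ∨ ((Z ∨ Z) ∨ ((V ↔ X) ↔ Z))): α-rule — add ¬(Y → (¬Z ∧ ¬V)), ¬((Z ∨ Z) ∨ ((V ↔ X) ↔ Z)).
    ¬(Y → (¬Z ∧ ¬V)): α-rule — add Y, ¬(¬Z ∧ ¬V).
    ¬((Z ∨ Z) ∨ ((V ↔ X) ↔ Z)): α-rule — add ¬(Z ∨ Z), ¬((V ↔ X) ↔ Z).
    ¬(Z ∨ Z): α-rule — add ¬Z, ¬Z.
    ¬(¬Y ↔ W): β-rule — branch into ¬Y, ¬W  //  ¬¬Y, W.
      branch 2.1 (add ¬Y, ¬W):
        × closes — contains both Y and ¬Y.
      branch 2.2 (add ¬¬Y, W):
        ¬(¬Z ∧ ¬V): β-rule — branch into ¬¬Z  //  ¬¬V.
          branch 2.2.1 (add ¬¬Z):
            × closes — contains both Z and ¬Z.
          branch 2.2.2 (add ¬¬V):
            ¬((V ↔ X) ↔ Z): β-rule — branch into (V ↔ X), ¬Z  //  ¬(V ↔ X), Z.
              branch 2.2.2.1 (add (V ↔ X), ¬Z):
                (V ↔ X): β-rule — branch into V, X  //  ¬V, ¬X.
                  branch 2.2.2.1.1 (add V, X):
                    ○ open, literals {V=T, W=T, X=T, Y=T, Z=F}.
                  branch 2.2.2.1.2 (add ¬V, ¬X):
                    × closes — contains both V and ¬V.
              branch 2.2.2.2 (add ¬(V ↔ X), Z):
                × closes — contains both Z and ¬Z.
5 branches closed, 16 open.
Each open branch fixes some atoms; the unmentioned ones are free. Counting distinct full assignments: branch {W=T, Y=F} (X, Z, V) contributes 8 new; branch {V=F, W=T, Y=F, Z=F} (X) contributes 0 new; branch {W=T, Y=F, Z=T} (X, V) contributes 0 new; branch {W=T, Y=F, Z=T} (X, V) contributes 0 new; branch {V=T, W=T, X=T, Y=F, Z=T} (none free) contributes 0 new; branch {V=F, W=T, X=F, Y=F, Z=T} (none free) contributes 0 new; branch {V=T, W=T, X=F, Y=F, Z=F} (none free) contributes 0 new; branch {V=F, W=T, X=T, Y=F, Z=F} (none free) contributes 0 new; branch {V=F, W=F, Y=T, Z=F} (X) contributes 2 new; branch {W=F, Y=T, Z=T} (X, V) contributes 4 new; branch {W=F, Y=T, Z=T} (X, V) contributes 0 new; branch {V=T, W=F, X=T, Y=T, Z=T} (none free) contributes 0 new; branch {V=F, W=F, X=F, Y=T, Z=T} (none free) contributes 0 new; branch {V=T, W=F, X=F, Y=T, Z=F} (none free) contributes 1 new; branch {V=F, W=F, X=T, Y=T, Z=F} (none free) contributes 0 new; branch {V=T, W=T, X=T, Y=T, Z=F} (none free) contributes 1 new. Total: 16.

16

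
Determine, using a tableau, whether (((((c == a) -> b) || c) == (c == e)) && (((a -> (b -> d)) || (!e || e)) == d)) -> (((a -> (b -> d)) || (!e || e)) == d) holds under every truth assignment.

Assume the negation and expand:
Initial set: {!((((((c == a) -> b) || c) == (c == e)) && (((a -> (b -> d)) || (!e || e)) == d)) -> (((a -> (b -> d)) || (!e || e)) == d))}.
!((((((c == a) -> b) || c) == (c == e)) && (((a -> (b -> d)) || (!e || e)) == d)) -> (((a -> (b -> d)) || (!e || e)) == d)): α-rule — add (((((c == a) -> b) || c) == (c == e)) && (((a -> (b -> d)) || (!e || e)) == d)), !(((a -> (b -> d)) || (!e || e)) == d).
(((((c == a) -> b) || c) == (c == e)) && (((a -> (b -> d)) || (!e || e)) == d)): α-rule — add ((((c == a) -> b) || c) == (c == e)), (((a -> (b -> d)) || (!e || e)) == d).
!(((a -> (b -> d)) || (!e || e)) == d): β-rule — branch into ((a -> (b -> d)) || (!e || e)), !d  //  !((a -> (b -> d)) || (!e || e)), d.
  branch 1 (add ((a -> (b -> d)) || (!e || e)), !d):
    ((((c == a) -> b) || c) == (c == e)): β-rule — branch into (((c == a) -> b) || c), (c == e)  //  !(((c == a) -> b) || c), !(c == e).
      branch 1.1 (add (((c == a) -> b) || c), (c == e)):
        (((a -> (b -> d)) || (!e || e)) == d): β-rule — branch into ((a -> (b -> d)) || (!e || e)), d  //  !((a -> (b -> d)) || (!e || e)), !d.
          branch 1.1.1 (add ((a -> (b -> d)) || (!e || e)), d):
            × closes — contains both d and !d.
          branch 1.1.2 (add !((a -> (b -> d)) || (!e || e)), !d):
            !((a -> (b -> d)) || (!e || e)): α-rule — add !(a -> (b -> d)), !(!e || e).
            !(a -> (b -> d)): α-rule — add a, !(b -> d).
            !(!e || e): α-rule — add !!e, !e.
            × closes — contains both e and !e.
      branch 1.2 (add !(((c == a) -> b) || c), !(c == e)):
        !(((c == a) -> b) || c): α-rule — add !((c == a) -> b), !c.
        !((c == a) -> b): α-rule — add (c == a), !b.
        (((a -> (b -> d)) || (!e || e)) == d): β-rule — branch into ((a -> (b -> d)) || (!e || e)), d  //  !((a -> (b -> d)) || (!e || e)), !d.
          branch 1.2.1 (add ((a -> (b -> d)) || (!e || e)), d):
            × closes — contains both d and !d.
          branch 1.2.2 (add !((a -> (b -> d)) || (!e || e)), !d):
            !((a -> (b -> d)) || (!e || e)): α-rule — add !(a -> (b -> d)), !(!e || e).
            !(a -> (b -> d)): α-rule — add a, !(b -> d).
            !(!e || e): α-rule — add !!e, !e.
            × closes — contains both e and !e.
  branch 2 (add !((a -> (b -> d)) || (!e || e)), d):
    !((a -> (b -> d)) || (!e || e)): α-rule — add !(a -> (b -> d)), !(!e || e).
    !(a -> (b -> d)): α-rule — add a, !(b -> d).
    !(!e || e): α-rule — add !!e, !e.
    × closes — contains both e and !e.
All 5 branches close.
Every branch closed, so the negation is unsatisfiable and the formula is valid.

Valid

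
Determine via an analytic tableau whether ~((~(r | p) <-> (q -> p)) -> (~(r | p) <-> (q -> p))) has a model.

Unsatisfiable

Initial set: {T ~((~(r | p) <-> (q -> p)) -> (~(r | p) <-> (q -> p)))}.
T ~((~(r | p) <-> (q -> p)) -> (~(r | p) <-> (q -> p))): α-rule — add T (~(r | p) <-> (q -> p)), F (~(r | p) <-> (q -> p)).
T (~(r | p) <-> (q -> p)): β-rule — branch into T ~(r | p), T (q -> p)  //  F ~(r | p), F (q -> p).
  branch 1 (add T ~(r | p), T (q -> p)):
    T ~(r | p): α-rule — add F r, F p.
    F (~(r | p) <-> (q -> p)): β-rule — branch into T ~(r | p), F (q -> p)  //  F ~(r | p), T (q -> p).
      branch 1.1 (add T ~(r | p), F (q -> p)):
        T ~(r | p): α-rule — add F r, F p.
        F (q -> p): α-rule — add T q, F p.
        T (q -> p): β-rule — branch into F q  //  T p.
          branch 1.1.1 (add F q):
            × closes — contains both q and ~q.
          branch 1.1.2 (add T p):
            × closes — contains both p and ~p.
      branch 1.2 (add F ~(r | p), T (q -> p)):
        T (q -> p): β-rule — branch into F q  //  T p.
          branch 1.2.1 (add F q):
            F ~(r | p): β-rule — branch into T r  //  T p.
              branch 1.2.1.1 (add T r):
                × closes — contains both r and ~r.
              branch 1.2.1.2 (add T p):
                × closes — contains both p and ~p.
          branch 1.2.2 (add T p):
            × closes — contains both p and ~p.
  branch 2 (add F ~(r | p), F (q -> p)):
    F (q -> p): α-rule — add T q, F p.
    F (~(r | p) <-> (q -> p)): β-rule — branch into T ~(r | p), F (q -> p)  //  F ~(r | p), T (q -> p).
      branch 2.1 (add T ~(r | p), F (q -> p)):
        T ~(r | p): α-rule — add F r, F p.
        F (q -> p): α-rule — add T q, F p.
        F ~(r | p): β-rule — branch into T r  //  T p.
          branch 2.1.1 (add T r):
            × closes — contains both r and ~r.
          branch 2.1.2 (add T p):
            × closes — contains both p and ~p.
      branch 2.2 (add F ~(r | p), T (q -> p)):
        F ~(r | p): β-rule — branch into T r  //  T p.
          branch 2.2.1 (add T r):
            F ~(r | p): β-rule — branch into T r  //  T p.
              branch 2.2.1.1 (add T r):
                T (q -> p): β-rule — branch into F q  //  T p.
                  branch 2.2.1.1.1 (add F q):
                    × closes — contains both q and ~q.
                  branch 2.2.1.1.2 (add T p):
                    × closes — contains both p and ~p.
              branch 2.2.1.2 (add T p):
                × closes — contains both p and ~p.
          branch 2.2.2 (add T p):
            × closes — contains both p and ~p.
All 11 branches close.
Every branch closed; the formula is unsatisfiable.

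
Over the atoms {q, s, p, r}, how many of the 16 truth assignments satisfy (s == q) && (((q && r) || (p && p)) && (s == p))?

Initial set: {((s == q) && (((q && r) || (p && p)) && (s == p)))}.
((s == q) && (((q && r) || (p && p)) && (s == p))): α-rule — add (s == q), (((q && r) || (p && p)) && (s == p)).
(((q && r) || (p && p)) && (s == p)): α-rule — add ((q && r) || (p && p)), (s == p).
(s == q): β-rule — branch into s, q  //  !s, !q.
  branch 1 (add s, q):
    ((q && r) || (p && p)): β-rule — branch into (q && r)  //  (p && p).
      branch 1.1 (add (q && r)):
        (q && r): α-rule — add q, r.
        (s == p): β-rule — branch into s, p  //  !s, !p.
          branch 1.1.1 (add s, p):
            ○ open, literals {p=1, q=1, r=1, s=1}.
          branch 1.1.2 (add !s, !p):
            × closes — contains both s and !s.
      branch 1.2 (add (p && p)):
        (p && p): α-rule — add p, p.
        (s == p): β-rule — branch into s, p  //  !s, !p.
          branch 1.2.1 (add s, p):
            ○ open, literals {p=1, q=1, s=1}.
          branch 1.2.2 (add !s, !p):
            × closes — contains both s and !s.
  branch 2 (add !s, !q):
    ((q && r) || (p && p)): β-rule — branch into (q && r)  //  (p && p).
      branch 2.1 (add (q && r)):
        (q && r): α-rule — add q, r.
        × closes — contains both q and !q.
      branch 2.2 (add (p && p)):
        (p && p): α-rule — add p, p.
        (s == p): β-rule — branch into s, p  //  !s, !p.
          branch 2.2.1 (add s, p):
            × closes — contains both s and !s.
          branch 2.2.2 (add !s, !p):
            × closes — contains both p and !p.
5 branches closed, 2 open.
Each open branch fixes some atoms; the unmentioned ones are free. Counting distinct full assignments: branch {p=1, q=1, r=1, s=1} (none free) contributes 1 new; branch {p=1, q=1, s=1} (r) contributes 1 new. Total: 2.

2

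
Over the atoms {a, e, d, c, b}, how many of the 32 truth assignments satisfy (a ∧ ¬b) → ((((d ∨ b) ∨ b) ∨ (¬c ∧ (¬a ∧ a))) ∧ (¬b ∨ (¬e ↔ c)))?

28

Initial set: {T ((a ∧ ¬b) → ((((d ∨ b) ∨ b) ∨ (¬c ∧ (¬a ∧ a))) ∧ (¬b ∨ (¬e ↔ c))))}.
T ((a ∧ ¬b) → ((((d ∨ b) ∨ b) ∨ (¬c ∧ (¬a ∧ a))) ∧ (¬b ∨ (¬e ↔ c)))): β-rule — branch into F (a ∧ ¬b)  //  T ((((d ∨ b) ∨ b) ∨ (¬c ∧ (¬a ∧ a))) ∧ (¬b ∨ (¬e ↔ c))).
  branch 1 (add F (a ∧ ¬b)):
    F (a ∧ ¬b): β-rule — branch into F a  //  F ¬b.
      branch 1.1 (add F a):
        ○ open, literals {a=F}.
      branch 1.2 (add F ¬b):
        ○ open, literals {b=T}.
  branch 2 (add T ((((d ∨ b) ∨ b) ∨ (¬c ∧ (¬a ∧ a))) ∧ (¬b ∨ (¬e ↔ c)))):
    T ((((d ∨ b) ∨ b) ∨ (¬c ∧ (¬a ∧ a))) ∧ (¬b ∨ (¬e ↔ c))): α-rule — add T (((d ∨ b) ∨ b) ∨ (¬c ∧ (¬a ∧ a))), T (¬b ∨ (¬e ↔ c)).
    T (((d ∨ b) ∨ b) ∨ (¬c ∧ (¬a ∧ a))): β-rule — branch into T ((d ∨ b) ∨ b)  //  T (¬c ∧ (¬a ∧ a)).
      branch 2.1 (add T ((d ∨ b) ∨ b)):
        T (¬b ∨ (¬e ↔ c)): β-rule — branch into T ¬b  //  T (¬e ↔ c).
          branch 2.1.1 (add T ¬b):
            T ((d ∨ b) ∨ b): β-rule — branch into T (d ∨ b)  //  T b.
              branch 2.1.1.1 (add T (d ∨ b)):
                T (d ∨ b): β-rule — branch into T d  //  T b.
                  branch 2.1.1.1.1 (add T d):
                    ○ open, literals {b=F, d=T}.
                  branch 2.1.1.1.2 (add T b):
                    × closes — contains both b and ¬b.
              branch 2.1.1.2 (add T b):
                × closes — contains both b and ¬b.
          branch 2.1.2 (add T (¬e ↔ c)):
            T ((d ∨ b) ∨ b): β-rule — branch into T (d ∨ b)  //  T b.
              branch 2.1.2.1 (add T (d ∨ b)):
                T (¬e ↔ c): β-rule — branch into T ¬e, T c  //  F ¬e, F c.
                  branch 2.1.2.1.1 (add T ¬e, T c):
                    T (d ∨ b): β-rule — branch into T d  //  T b.
                      branch 2.1.2.1.1.1 (add T d):
                        ○ open, literals {c=T, d=T, e=F}.
                      branch 2.1.2.1.1.2 (add T b):
                        ○ open, literals {b=T, c=T, e=F}.
                  branch 2.1.2.1.2 (add F ¬e, F c):
                    T (d ∨ b): β-rule — branch into T d  //  T b.
                      branch 2.1.2.1.2.1 (add T d):
                        ○ open, literals {c=F, d=T, e=T}.
                      branch 2.1.2.1.2.2 (add T b):
                        ○ open, literals {b=T, c=F, e=T}.
              branch 2.1.2.2 (add T b):
                T (¬e ↔ c): β-rule — branch into T ¬e, T c  //  F ¬e, F c.
                  branch 2.1.2.2.1 (add T ¬e, T c):
                    ○ open, literals {b=T, c=T, e=F}.
                  branch 2.1.2.2.2 (add F ¬e, F c):
                    ○ open, literals {b=T, c=F, e=T}.
      branch 2.2 (add T (¬c ∧ (¬a ∧ a))):
        T (¬c ∧ (¬a ∧ a)): α-rule — add T ¬c, T (¬a ∧ a).
        T (¬a ∧ a): α-rule — add T ¬a, T a.
        × closes — contains both a and ¬a.
3 branches closed, 9 open.
Each open branch fixes some atoms; the unmentioned ones are free. Counting distinct full assignments: branch {a=F} (e, d, c, b) contributes 16 new; branch {b=T} (a, e, d, c) contributes 8 new; branch {b=F, d=T} (a, e, c) contributes 4 new; branch {c=T, d=T, e=F} (a, b) contributes 0 new; branch {b=T, c=T, e=F} (a, d) contributes 0 new; branch {c=F, d=T, e=T} (a, b) contributes 0 new; branch {b=T, c=F, e=T} (a, d) contributes 0 new; branch {b=T, c=T, e=F} (a, d) contributes 0 new; branch {b=T, c=F, e=T} (a, d) contributes 0 new. Total: 28.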